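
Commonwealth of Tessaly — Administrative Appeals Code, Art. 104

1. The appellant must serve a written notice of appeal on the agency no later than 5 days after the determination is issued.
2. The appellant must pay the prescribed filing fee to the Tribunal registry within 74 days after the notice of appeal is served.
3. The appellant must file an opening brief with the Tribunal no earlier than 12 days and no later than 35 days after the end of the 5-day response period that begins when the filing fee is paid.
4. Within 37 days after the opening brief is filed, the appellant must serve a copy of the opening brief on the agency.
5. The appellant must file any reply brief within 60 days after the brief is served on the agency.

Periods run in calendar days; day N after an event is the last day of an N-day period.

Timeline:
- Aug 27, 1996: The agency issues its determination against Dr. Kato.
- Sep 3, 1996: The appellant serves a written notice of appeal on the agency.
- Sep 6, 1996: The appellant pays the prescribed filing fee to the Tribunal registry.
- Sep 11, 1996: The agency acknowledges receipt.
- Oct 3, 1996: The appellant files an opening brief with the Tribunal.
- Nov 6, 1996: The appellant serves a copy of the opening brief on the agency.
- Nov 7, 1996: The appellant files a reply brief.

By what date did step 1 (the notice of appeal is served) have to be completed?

Sep 1, 1996

Step 1 runs from Aug 27, 1996, when the determination is issued. 5 days after Aug 27, 1996 is Sep 1, 1996.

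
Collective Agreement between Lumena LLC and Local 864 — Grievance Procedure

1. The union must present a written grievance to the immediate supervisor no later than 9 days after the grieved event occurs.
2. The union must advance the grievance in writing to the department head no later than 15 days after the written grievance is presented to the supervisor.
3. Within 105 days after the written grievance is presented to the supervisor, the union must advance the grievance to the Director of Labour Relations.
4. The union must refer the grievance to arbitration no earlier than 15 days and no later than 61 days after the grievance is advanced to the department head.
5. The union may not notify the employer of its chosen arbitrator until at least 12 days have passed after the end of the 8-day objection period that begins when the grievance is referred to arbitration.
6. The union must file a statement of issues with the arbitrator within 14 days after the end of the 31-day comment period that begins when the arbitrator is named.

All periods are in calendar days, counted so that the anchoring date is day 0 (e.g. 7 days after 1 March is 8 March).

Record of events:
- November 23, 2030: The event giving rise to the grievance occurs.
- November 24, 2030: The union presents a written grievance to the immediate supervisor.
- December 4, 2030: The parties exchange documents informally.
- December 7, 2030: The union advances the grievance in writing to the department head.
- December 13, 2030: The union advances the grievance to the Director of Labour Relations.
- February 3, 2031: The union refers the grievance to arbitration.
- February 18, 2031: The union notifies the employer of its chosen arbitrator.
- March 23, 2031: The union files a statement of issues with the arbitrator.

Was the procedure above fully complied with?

No

Step 1 — counting 9 days from November 23, 2030 (when the grieved event occurs) gives a deadline of December 2, 2030; November 24, 2030 is within that limit.
Step 2 — counting 15 days from November 24, 2030 (when the written grievance is presented to the supervisor) gives a deadline of December 9, 2030; done December 7, 2030 — timely.
Step 3 — counting 105 days from November 24, 2030 (when the written grievance is presented to the supervisor) gives a deadline of March 9, 2031; completed December 13, 2030, before the deadline.
Step 4 — 15 and 61 days from December 7, 2030 (when the grievance is advanced to the department head) are December 22, 2030 and February 6, 2031 respectively; February 3, 2031 falls inside that range.
Step 5 — must wait 12 days from February 11, 2031 (end of the 8-day objection period, which began when the grievance is referred to arbitration on February 3, 2031), so not before February 23, 2031; acted on February 18, 2031, 5 days prematurely.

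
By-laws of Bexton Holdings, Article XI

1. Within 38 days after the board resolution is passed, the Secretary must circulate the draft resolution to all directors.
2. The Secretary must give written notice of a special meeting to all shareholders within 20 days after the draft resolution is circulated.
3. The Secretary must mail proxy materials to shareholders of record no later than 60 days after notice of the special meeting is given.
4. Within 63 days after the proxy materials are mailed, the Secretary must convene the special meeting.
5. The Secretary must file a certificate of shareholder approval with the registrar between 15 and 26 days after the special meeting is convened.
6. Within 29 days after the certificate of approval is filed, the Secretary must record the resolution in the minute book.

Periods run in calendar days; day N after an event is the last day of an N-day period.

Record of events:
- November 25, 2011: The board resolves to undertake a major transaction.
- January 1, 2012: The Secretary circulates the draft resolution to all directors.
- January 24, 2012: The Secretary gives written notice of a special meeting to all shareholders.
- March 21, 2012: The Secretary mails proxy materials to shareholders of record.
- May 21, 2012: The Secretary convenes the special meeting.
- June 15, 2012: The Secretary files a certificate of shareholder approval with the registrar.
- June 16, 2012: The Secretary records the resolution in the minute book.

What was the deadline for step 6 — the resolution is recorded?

Step 6 runs from June 15, 2012, when the certificate of approval is filed. 29 days after June 15, 2012 is July 14, 2012.

July 14, 2012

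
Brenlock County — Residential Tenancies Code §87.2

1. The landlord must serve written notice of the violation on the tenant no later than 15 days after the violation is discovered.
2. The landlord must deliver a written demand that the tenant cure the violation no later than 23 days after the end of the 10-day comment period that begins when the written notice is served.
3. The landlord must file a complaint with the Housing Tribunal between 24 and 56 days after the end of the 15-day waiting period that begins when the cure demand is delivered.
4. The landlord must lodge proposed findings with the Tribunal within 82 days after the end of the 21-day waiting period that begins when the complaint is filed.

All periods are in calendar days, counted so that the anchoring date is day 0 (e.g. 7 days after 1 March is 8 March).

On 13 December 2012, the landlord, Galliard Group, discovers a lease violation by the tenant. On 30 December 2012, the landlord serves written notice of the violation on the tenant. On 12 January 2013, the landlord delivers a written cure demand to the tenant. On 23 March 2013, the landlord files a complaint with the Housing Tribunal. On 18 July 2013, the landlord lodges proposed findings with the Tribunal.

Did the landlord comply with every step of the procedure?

No

Step 1: 15 days after 13 December 2012 (when the violation is discovered) is 28 December 2012; 30 December 2012 misses that deadline by 2 days.
No need to go further; step 1 was not satisfied.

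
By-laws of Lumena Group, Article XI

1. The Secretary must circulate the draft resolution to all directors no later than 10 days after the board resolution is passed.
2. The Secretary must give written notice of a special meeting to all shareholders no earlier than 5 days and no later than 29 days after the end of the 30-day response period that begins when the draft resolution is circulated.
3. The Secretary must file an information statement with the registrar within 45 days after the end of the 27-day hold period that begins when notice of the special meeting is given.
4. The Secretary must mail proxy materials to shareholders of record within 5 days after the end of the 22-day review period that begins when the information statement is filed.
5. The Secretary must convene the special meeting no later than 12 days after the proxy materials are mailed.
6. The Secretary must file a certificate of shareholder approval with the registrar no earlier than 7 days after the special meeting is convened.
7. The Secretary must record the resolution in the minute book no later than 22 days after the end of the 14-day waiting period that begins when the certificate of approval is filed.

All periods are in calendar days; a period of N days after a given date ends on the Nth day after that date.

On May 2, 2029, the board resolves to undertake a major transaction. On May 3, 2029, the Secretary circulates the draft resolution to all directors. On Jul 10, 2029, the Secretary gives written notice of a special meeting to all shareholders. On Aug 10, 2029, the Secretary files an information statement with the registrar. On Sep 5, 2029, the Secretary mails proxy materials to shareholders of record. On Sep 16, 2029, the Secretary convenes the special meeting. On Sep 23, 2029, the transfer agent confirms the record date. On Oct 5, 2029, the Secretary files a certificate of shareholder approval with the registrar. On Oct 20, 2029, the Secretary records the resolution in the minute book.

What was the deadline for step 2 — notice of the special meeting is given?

The draft resolution is circulated on May 3, 2029; the 30-day response period therefore ends Jun 2, 2029, and step 2 runs from that date. The window is 5–29 days after Jun 2, 2029; it closes on Jul 1, 2029.

Jul 1, 2029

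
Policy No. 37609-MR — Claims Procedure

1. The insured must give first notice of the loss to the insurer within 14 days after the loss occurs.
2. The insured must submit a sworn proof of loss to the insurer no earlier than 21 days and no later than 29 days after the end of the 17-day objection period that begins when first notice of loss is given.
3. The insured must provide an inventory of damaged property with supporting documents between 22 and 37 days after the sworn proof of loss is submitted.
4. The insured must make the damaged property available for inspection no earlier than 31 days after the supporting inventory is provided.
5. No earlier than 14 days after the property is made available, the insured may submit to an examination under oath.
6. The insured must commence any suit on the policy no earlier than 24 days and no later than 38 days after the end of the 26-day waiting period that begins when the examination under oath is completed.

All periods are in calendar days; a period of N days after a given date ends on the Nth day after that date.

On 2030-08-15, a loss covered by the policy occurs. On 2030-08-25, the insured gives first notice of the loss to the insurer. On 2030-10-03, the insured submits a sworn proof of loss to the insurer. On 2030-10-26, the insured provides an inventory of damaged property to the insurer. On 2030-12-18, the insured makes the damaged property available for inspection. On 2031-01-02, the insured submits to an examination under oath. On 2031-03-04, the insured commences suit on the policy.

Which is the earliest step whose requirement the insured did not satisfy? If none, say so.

Step 1: 14 days after 2030-08-15 (when the loss occurs) is 2030-08-29; 2030-08-25 is within that limit.
Step 2: the window is 21–29 days after 2030-09-11 (end of the 17-day objection period, which began when first notice of loss is given on 2030-08-25), so 2030-10-02 through 2030-10-10; done 2030-10-03 — within the window.
Step 3: the window is 22–37 days after 2030-10-03 (when the sworn proof of loss is submitted), so 2030-10-25 through 2030-11-09; 2030-10-26 falls inside that range.
Step 4: the earliest permitted date is 31 days after 2030-10-26 (when the supporting inventory is provided), i.e. 2030-11-26; 2030-12-18 is on or after that date.
Step 5: the earliest permitted date is 14 days after 2030-12-18 (when the property is made available), i.e. 2031-01-01; 2031-01-02 is on or after that date.
Step 6: the window is 24–38 days after 2031-01-28 (end of the 26-day waiting period, which began when the examination under oath is completed on 2031-01-02), so 2031-02-21 through 2031-03-07; done 2031-03-04 — within the window.

None — every step was satisfied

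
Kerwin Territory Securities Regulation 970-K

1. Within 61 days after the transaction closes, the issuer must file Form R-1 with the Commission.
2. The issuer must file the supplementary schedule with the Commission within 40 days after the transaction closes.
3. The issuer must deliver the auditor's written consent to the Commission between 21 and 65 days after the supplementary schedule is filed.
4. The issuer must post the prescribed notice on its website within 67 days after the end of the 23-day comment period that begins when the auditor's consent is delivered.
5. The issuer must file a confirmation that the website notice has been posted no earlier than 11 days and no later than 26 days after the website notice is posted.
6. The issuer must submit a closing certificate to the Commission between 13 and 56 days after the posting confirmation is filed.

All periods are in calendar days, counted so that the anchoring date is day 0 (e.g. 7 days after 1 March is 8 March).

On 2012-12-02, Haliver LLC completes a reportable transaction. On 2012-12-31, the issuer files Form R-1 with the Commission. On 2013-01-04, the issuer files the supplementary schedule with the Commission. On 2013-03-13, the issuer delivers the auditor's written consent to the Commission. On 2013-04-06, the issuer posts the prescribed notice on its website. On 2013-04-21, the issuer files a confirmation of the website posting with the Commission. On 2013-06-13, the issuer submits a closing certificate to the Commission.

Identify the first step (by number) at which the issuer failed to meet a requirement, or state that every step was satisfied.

Step 1 — counting 61 days from 2012-12-02 (when the transaction closes) gives a deadline of 2013-02-01; done 2012-12-31 — timely.
Step 2 — counting 40 days from 2012-12-02 (when the transaction closes) gives a deadline of 2013-01-11; 2013-01-04 is within that limit.
Step 3 — 21 and 65 days from 2013-01-04 (when the supplementary schedule is filed) are 2013-01-25 and 2013-03-10 respectively; 2013-03-13 is 3 days past the end of the window.
Later steps need not be reached.

Step 3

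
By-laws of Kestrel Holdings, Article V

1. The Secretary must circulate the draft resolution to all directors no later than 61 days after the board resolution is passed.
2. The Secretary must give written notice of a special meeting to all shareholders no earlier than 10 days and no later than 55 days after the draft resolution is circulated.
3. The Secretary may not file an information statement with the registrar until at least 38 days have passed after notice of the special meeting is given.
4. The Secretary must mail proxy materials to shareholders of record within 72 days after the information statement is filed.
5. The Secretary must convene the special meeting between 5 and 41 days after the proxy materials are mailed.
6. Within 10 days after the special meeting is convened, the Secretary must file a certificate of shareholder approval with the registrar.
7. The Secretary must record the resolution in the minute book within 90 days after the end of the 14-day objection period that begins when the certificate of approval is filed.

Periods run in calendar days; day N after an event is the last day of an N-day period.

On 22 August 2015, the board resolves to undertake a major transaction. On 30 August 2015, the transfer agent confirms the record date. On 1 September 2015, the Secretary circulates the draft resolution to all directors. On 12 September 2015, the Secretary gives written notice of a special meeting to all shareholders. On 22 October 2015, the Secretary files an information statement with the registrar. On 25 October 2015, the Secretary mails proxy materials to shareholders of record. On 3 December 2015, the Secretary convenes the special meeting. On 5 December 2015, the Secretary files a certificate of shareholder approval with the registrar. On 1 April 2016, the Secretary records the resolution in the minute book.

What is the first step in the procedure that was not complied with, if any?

Step 1 — counting 61 days from 22 August 2015 (when the board resolution is passed) gives a deadline of 22 October 2015; 1 September 2015 is within that limit.
Step 2 — 10 and 55 days from 1 September 2015 (when the draft resolution is circulated) are 11 September 2015 and 26 October 2015 respectively; 12 September 2015 falls inside that range.
Step 3 — must wait 38 days from 12 September 2015 (when notice of the special meeting is given), so not before 20 October 2015; done 22 October 2015 — permitted.
Step 4 — counting 72 days from 22 October 2015 (when the information statement is filed) gives a deadline of 2 January 2016; completed 25 October 2015, before the deadline.
Step 5 — 5 and 41 days from 25 October 2015 (when the proxy materials are mailed) are 30 October 2015 and 5 December 2015 respectively; done 3 December 2015, which is between those dates.
Step 6 — counting 10 days from 3 December 2015 (when the special meeting is convened) gives a deadline of 13 December 2015; done 5 December 2015 — timely.
Step 7 — counting 90 days from 19 December 2015 (end of the 14-day objection period, which began when the certificate of approval is filed on 5 December 2015) gives a deadline of 18 March 2016; 1 April 2016 misses that deadline by 14 days.

Step 7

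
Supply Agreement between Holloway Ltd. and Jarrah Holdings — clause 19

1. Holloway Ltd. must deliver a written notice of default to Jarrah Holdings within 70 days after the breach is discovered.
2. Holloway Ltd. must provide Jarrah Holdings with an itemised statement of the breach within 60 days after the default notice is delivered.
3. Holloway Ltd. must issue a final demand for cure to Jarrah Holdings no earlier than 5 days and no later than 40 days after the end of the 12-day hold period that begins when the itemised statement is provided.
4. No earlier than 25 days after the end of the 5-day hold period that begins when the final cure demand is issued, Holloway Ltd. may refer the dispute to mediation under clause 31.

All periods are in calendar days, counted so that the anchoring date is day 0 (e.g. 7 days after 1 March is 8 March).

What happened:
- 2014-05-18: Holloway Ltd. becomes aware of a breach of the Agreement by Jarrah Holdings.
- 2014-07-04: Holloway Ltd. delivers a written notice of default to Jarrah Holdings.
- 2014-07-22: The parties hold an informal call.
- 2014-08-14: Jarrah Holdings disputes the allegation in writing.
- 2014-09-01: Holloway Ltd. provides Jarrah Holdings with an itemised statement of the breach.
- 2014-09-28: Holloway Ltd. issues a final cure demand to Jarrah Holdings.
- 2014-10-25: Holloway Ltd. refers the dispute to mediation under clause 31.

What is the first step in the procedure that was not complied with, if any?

Step 1: 70 days after 2014-05-18 (when the breach is discovered) is 2014-07-27; 2014-07-04 is within that limit.
Step 2: 60 days after 2014-07-04 (when the default notice is delivered) is 2014-09-02; done 2014-09-01 — timely.
Step 3: the window is 5–40 days after 2014-09-13 (end of the 12-day hold period, which began when the itemised statement is provided on 2014-09-01), so 2014-09-18 through 2014-10-23; 2014-09-28 falls inside that range.
Step 4: the earliest permitted date is 25 days after 2014-10-03 (end of the 5-day hold period, which began when the final cure demand is issued on 2014-09-28), i.e. 2014-10-28; acted on 2014-10-25, 3 days prematurely.
Later steps need not be reached.

Step 4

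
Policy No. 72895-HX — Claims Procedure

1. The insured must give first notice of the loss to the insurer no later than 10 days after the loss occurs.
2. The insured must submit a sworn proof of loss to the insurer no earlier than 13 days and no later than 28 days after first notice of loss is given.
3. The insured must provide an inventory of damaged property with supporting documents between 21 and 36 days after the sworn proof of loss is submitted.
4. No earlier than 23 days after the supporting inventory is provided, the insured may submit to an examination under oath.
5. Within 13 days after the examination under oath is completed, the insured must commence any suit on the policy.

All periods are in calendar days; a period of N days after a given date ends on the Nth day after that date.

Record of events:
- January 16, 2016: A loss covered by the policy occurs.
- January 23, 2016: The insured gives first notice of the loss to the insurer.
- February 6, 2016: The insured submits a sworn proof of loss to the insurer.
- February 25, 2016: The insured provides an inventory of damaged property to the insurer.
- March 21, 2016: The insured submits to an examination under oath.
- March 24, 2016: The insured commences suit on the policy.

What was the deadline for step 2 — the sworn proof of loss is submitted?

February 20, 2016

Step 2 runs from January 23, 2016, when first notice of loss is given. The window is 13–28 days after January 23, 2016; it closes on February 20, 2016.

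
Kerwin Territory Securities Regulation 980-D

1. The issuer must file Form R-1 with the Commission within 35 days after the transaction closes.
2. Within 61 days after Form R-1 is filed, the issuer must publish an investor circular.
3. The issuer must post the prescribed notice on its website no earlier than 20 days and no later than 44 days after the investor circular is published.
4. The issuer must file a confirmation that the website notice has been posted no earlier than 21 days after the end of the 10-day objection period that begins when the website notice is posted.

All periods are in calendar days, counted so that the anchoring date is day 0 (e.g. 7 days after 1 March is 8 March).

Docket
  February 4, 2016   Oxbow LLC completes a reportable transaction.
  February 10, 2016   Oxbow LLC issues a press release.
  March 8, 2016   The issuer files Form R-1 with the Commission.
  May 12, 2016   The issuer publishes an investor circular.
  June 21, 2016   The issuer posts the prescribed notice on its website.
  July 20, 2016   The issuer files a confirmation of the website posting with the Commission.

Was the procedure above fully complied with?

No

Step 1 — counting 35 days from February 4, 2016 (when the transaction closes) gives a deadline of March 10, 2016; done March 8, 2016 — timely.
Step 2 — counting 61 days from March 8, 2016 (when Form R-1 is filed) gives a deadline of May 8, 2016; done May 12, 2016 — 4 days late.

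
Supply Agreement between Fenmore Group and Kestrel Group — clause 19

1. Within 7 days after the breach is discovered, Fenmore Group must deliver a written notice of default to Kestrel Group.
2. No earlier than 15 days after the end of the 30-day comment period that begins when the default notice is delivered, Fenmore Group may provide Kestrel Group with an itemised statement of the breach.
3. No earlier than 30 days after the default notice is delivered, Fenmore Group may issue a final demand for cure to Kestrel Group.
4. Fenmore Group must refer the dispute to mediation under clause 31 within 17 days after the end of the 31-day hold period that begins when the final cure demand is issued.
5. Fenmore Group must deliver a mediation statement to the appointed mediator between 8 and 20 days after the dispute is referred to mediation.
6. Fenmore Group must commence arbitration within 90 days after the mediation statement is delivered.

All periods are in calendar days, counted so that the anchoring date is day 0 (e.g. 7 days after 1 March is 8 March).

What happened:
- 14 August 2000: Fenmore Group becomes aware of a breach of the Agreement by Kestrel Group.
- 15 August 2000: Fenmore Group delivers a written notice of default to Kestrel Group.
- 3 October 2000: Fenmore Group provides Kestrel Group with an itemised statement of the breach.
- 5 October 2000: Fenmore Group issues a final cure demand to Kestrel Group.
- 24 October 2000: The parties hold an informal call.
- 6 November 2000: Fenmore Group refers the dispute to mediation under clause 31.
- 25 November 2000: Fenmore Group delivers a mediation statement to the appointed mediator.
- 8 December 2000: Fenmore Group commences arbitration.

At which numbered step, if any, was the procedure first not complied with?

None — every step was satisfied

(1) due by 14 August 2000 + 7 days = 21 August 2000; 15 August 2000 is within that limit.
(2) permitted from 14 September 2000 + 15 days = 29 September 2000 onward; 3 October 2000 is on or after that date.
(3) permitted from 15 August 2000 + 30 days = 14 September 2000 onward; 5 October 2000 is on or after that date.
(4) due by 5 November 2000 + 17 days = 22 November 2000; done 6 November 2000 — timely.
(5) the permitted window runs from 6 November 2000 + 8 = 14 November 2000 to 6 November 2000 + 20 = 26 November 2000; done 25 November 2000 — within the window.
(6) due by 25 November 2000 + 90 days = 23 February 2001; completed 8 December 2000, before the deadline.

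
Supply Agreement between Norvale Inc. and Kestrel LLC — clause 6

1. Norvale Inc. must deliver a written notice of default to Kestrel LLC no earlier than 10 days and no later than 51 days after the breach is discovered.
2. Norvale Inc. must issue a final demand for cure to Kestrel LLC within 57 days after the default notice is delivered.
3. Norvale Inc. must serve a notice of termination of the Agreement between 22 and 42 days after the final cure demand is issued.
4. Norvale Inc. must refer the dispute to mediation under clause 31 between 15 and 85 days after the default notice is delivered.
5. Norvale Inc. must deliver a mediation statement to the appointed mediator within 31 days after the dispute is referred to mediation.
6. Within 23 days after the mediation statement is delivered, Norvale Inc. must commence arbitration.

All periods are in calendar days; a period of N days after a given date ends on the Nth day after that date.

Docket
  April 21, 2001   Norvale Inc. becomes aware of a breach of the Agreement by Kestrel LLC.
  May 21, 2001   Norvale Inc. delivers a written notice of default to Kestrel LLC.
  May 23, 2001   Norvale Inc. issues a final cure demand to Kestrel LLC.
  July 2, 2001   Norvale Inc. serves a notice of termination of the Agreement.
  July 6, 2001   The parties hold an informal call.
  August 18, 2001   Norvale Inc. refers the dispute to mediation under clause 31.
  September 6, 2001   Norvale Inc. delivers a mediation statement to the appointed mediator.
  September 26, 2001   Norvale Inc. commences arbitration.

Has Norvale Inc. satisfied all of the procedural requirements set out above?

No

Step 1: the window is 10–51 days after April 21, 2001 (when the breach is discovered), so May 1, 2001 through June 11, 2001; done May 21, 2001 — within the window.
Step 2: 57 days after May 21, 2001 (when the default notice is delivered) is July 17, 2001; done May 23, 2001 — timely.
Step 3: the window is 22–42 days after May 23, 2001 (when the final cure demand is issued), so June 14, 2001 through July 4, 2001; done July 2, 2001, which is between those dates.
Step 4: the window is 15–85 days after May 21, 2001 (when the default notice is delivered), so June 5, 2001 through August 14, 2001; August 18, 2001 is 4 days past the end of the window.
The procedure was therefore not followed at step 4.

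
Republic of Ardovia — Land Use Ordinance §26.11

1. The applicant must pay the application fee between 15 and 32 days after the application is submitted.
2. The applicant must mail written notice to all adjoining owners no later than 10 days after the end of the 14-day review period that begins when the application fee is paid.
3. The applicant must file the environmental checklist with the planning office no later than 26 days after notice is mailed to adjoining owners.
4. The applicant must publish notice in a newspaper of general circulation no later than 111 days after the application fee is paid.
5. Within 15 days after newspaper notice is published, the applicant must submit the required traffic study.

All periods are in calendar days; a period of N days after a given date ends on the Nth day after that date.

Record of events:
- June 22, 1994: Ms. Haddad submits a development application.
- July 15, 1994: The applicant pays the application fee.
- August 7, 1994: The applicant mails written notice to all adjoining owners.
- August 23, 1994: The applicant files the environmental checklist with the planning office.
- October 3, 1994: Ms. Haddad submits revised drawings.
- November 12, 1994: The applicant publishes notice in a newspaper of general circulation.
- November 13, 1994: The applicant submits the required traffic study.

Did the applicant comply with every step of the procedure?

(1) the permitted window runs from June 22, 1994 + 15 = July 7, 1994 to June 22, 1994 + 32 = July 24, 1994; done July 15, 1994 — within the window.
(2) due by July 29, 1994 + 10 days = August 8, 1994; August 7, 1994 is within that limit.
(3) due by August 7, 1994 + 26 days = September 2, 1994; August 23, 1994 is within that limit.
(4) due by July 15, 1994 + 111 days = November 3, 1994; November 12, 1994 misses that deadline by 9 days.
The procedure was therefore not followed at step 4.

No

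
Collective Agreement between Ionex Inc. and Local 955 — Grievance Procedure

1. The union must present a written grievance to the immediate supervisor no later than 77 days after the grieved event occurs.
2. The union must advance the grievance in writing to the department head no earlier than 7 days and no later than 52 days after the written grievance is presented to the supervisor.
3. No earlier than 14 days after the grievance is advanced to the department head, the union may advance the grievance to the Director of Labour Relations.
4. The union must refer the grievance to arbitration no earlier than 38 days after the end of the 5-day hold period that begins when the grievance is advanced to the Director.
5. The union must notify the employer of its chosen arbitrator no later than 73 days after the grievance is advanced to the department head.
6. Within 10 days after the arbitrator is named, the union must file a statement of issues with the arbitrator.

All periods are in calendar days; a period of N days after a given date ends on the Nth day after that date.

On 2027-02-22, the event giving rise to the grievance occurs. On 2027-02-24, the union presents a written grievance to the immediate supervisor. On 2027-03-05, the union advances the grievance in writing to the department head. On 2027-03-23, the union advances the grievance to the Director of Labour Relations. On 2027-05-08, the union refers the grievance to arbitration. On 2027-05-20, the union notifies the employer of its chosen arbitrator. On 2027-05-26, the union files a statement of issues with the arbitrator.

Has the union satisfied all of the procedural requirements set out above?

No

Step 1: 77 days after 2027-02-22 (when the grieved event occurs) is 2027-05-10; completed 2027-02-24, before the deadline.
Step 2: the window is 7–52 days after 2027-02-24 (when the written grievance is presented to the supervisor), so 2027-03-03 through 2027-04-17; done 2027-03-05 — within the window.
Step 3: the earliest permitted date is 14 days after 2027-03-05 (when the grievance is advanced to the department head), i.e. 2027-03-19; done 2027-03-23, after the minimum wait.
Step 4: the earliest permitted date is 38 days after 2027-03-28 (end of the 5-day hold period, which began when the grievance is advanced to the Director on 2027-03-23), i.e. 2027-05-05; 2027-05-08 is on or after that date.
Step 5: 73 days after 2027-03-05 (when the grievance is advanced to the department head) is 2027-05-17; not done until 2027-05-20, 3 days after the deadline.
No need to go further; step 5 was not satisfied.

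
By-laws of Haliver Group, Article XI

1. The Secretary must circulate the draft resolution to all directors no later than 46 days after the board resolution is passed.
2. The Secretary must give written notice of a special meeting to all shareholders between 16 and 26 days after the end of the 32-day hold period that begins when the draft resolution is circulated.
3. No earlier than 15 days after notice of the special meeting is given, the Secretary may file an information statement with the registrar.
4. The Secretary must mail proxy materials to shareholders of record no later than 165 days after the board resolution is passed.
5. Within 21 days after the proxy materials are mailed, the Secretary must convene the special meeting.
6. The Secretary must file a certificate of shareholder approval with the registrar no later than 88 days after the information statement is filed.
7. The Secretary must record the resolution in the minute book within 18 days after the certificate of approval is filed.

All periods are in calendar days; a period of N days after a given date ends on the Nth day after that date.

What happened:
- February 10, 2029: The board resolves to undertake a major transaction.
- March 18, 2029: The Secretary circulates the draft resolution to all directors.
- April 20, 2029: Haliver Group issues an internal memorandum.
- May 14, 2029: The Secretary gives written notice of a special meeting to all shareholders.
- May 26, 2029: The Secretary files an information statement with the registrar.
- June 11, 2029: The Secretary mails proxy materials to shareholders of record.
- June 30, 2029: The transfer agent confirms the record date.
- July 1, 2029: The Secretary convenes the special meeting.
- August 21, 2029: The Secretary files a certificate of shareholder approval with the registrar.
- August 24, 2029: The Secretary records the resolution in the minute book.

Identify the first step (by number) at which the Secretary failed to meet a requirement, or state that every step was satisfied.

Step 3

Step 1: 46 days after February 10, 2029 (when the board resolution is passed) is March 28, 2029; March 18, 2029 is within that limit.
Step 2: the window is 16–26 days after April 19, 2029 (end of the 32-day hold period, which began when the draft resolution is circulated on March 18, 2029), so May 5, 2029 through May 15, 2029; May 14, 2029 falls inside that range.
Step 3: the earliest permitted date is 15 days after May 14, 2029 (when notice of the special meeting is given), i.e. May 29, 2029; acted on May 26, 2029, 3 days prematurely.
The analysis stops there.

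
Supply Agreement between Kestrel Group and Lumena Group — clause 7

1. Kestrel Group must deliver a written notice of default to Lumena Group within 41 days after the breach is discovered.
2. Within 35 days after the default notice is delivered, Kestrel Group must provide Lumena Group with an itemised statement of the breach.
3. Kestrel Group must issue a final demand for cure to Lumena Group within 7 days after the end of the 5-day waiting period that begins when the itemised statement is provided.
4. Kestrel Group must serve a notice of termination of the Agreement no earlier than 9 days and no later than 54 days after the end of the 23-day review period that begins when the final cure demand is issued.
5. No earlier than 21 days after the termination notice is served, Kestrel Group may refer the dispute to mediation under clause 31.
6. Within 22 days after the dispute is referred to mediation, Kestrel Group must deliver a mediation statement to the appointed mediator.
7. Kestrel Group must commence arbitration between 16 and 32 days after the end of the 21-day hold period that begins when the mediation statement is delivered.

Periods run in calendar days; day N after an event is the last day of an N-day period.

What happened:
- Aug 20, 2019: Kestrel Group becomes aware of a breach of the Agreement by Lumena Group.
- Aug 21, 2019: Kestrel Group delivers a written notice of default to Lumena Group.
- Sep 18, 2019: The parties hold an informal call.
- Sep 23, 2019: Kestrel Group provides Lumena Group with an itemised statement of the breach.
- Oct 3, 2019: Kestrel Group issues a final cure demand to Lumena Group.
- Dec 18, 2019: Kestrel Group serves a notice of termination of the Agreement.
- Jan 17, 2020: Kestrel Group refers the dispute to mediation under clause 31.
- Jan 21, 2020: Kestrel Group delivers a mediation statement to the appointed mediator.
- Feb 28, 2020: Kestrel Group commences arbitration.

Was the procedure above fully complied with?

Yes

Step 1: 41 days after Aug 20, 2019 (when the breach is discovered) is Sep 30, 2019; completed Aug 21, 2019, before the deadline.
Step 2: 35 days after Aug 21, 2019 (when the default notice is delivered) is Sep 25, 2019; completed Sep 23, 2019, before the deadline.
Step 3: 7 days after Sep 28, 2019 (end of the 5-day waiting period, which began when the itemised statement is provided on Sep 23, 2019) is Oct 5, 2019; done Oct 3, 2019 — timely.
Step 4: the window is 9–54 days after Oct 26, 2019 (end of the 23-day review period, which began when the final cure demand is issued on Oct 3, 2019), so Nov 4, 2019 through Dec 19, 2019; done Dec 18, 2019 — within the window.
Step 5: the earliest permitted date is 21 days after Dec 18, 2019 (when the termination notice is served), i.e. Jan 8, 2020; Jan 17, 2020 is on or after that date.
Step 6: 22 days after Jan 17, 2020 (when the dispute is referred to mediation) is Feb 8, 2020; Jan 21, 2020 is within that limit.
Step 7: the window is 16–32 days after Feb 11, 2020 (end of the 21-day hold period, which began when the mediation statement is delivered on Jan 21, 2020), so Feb 27, 2020 through Mar 14, 2020; done Feb 28, 2020 — within the window.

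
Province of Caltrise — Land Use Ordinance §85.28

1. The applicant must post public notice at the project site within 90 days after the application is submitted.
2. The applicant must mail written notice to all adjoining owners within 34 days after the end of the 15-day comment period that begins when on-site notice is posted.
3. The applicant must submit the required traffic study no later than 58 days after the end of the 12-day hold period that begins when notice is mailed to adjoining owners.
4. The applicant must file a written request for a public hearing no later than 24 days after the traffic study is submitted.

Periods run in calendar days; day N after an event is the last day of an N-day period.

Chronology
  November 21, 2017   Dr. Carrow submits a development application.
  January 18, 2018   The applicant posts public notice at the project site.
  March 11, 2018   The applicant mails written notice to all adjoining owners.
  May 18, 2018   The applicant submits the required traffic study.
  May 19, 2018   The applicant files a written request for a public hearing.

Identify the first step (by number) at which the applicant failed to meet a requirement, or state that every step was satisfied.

Step 2

Step 1: 90 days after November 21, 2017 (when the application is submitted) is February 19, 2018; January 18, 2018 is within that limit.
Step 2: 34 days after February 2, 2018 (end of the 15-day comment period, which began when on-site notice is posted on January 18, 2018) is March 8, 2018; done March 11, 2018 — 3 days late.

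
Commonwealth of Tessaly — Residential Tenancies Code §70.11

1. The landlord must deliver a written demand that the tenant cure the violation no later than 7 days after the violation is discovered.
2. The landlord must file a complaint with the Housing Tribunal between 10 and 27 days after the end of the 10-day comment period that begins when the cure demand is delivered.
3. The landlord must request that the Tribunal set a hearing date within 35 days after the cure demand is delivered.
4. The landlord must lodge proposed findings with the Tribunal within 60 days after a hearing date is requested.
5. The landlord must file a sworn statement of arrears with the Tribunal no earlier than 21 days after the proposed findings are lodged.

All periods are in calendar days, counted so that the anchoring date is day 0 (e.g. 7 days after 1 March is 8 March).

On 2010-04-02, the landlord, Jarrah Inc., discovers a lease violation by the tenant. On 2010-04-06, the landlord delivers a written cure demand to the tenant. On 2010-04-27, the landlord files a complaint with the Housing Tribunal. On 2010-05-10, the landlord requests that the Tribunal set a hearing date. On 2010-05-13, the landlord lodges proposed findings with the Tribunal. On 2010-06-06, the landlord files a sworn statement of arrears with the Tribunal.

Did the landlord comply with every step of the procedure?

Yes

Step 1 — counting 7 days from 2010-04-02 (when the violation is discovered) gives a deadline of 2010-04-09; 2010-04-06 is within that limit.
Step 2 — 10 and 27 days from 2010-04-16 (end of the 10-day comment period, which began when the cure demand is delivered on 2010-04-06) are 2010-04-26 and 2010-05-13 respectively; done 2010-04-27, which is between those dates.
Step 3 — counting 35 days from 2010-04-06 (when the cure demand is delivered) gives a deadline of 2010-05-11; 2010-05-10 is within that limit.
Step 4 — counting 60 days from 2010-05-10 (when a hearing date is requested) gives a deadline of 2010-07-09; done 2010-05-13 — timely.
Step 5 — must wait 21 days from 2010-05-13 (when the proposed findings are lodged), so not before 2010-06-03; 2010-06-06 is on or after that date.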